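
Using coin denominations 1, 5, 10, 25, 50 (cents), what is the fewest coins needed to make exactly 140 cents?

5

140 = 2×50 + 1×25 + 1×10 + 1×5
Total coins = 2 + 1 + 1 + 1 = 5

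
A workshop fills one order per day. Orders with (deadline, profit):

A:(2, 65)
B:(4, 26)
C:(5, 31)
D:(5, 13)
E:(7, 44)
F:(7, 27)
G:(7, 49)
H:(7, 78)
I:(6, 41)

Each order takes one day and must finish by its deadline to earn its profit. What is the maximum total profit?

335

Profit order: H=78 A=65 G=49 E=44 I=41 C=31 F=27 B=26 D=13
Assign: H→slot 7, A→slot 2, G→slot 6, E→slot 5, I→slot 4, C→slot 3, F→slot 1, B skipped, D skipped.
Slots: [1:F] [2:A] [3:C] [4:I] [5:E] [6:G] [7:H]
Profit = 27 + 65 + 31 + 41 + 44 + 49 + 78 = 335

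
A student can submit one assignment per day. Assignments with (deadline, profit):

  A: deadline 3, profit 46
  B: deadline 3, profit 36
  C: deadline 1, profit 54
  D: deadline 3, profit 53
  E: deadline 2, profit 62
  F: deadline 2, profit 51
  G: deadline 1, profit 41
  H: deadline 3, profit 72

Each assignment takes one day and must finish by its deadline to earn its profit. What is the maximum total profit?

Take jobs in profit order; each goes to the latest open slot no later than its deadline.
By profit: H(d3,72), E(d2,62), C(d1,54), D(d3,53), F(d2,51), A(d3,46), G(d1,41), B(d3,36)
H→slot 3; E→slot 2; C→slot 1; D skipped; F skipped; A skipped; G skipped; B skipped.
Profit = 54 + 62 + 72 = 188

188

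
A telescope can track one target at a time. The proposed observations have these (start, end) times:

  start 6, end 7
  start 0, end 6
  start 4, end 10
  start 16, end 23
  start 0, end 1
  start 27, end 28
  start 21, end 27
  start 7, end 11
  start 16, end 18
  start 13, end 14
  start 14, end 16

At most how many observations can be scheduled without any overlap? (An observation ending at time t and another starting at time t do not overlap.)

Sort by end time and greedily take each interval whose start is ≥ the last chosen end.
By end time: (0,1), (0,6), (6,7), (4,10), (7,11), (13,14), (14,16), (16,18), (16,23), (21,27), (27,28).
Pick (0,1); next start ≥ 1 → (6,7); next start ≥ 7 → (7,11); next start ≥ 11 → (13,14); next start ≥ 14 → (14,16); next start ≥ 16 → (16,18); next start ≥ 18 → (21,27); next start ≥ 27 → (27,28).
Selected 8 observations.

8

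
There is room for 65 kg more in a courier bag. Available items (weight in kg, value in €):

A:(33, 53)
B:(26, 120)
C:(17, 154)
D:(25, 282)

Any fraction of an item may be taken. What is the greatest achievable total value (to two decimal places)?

Order: D (282/25=11.28) > C (154/17=9.06) > B (120/26=4.62) > A (53/33=1.61)
Fill: take D (25 @ 282) → take C (17 @ 154) → take 23/26 of B → 106.15; 65/65 used.
Total value = 542.15

542.15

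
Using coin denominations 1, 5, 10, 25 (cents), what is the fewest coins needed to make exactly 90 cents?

Greedy: take as many of the largest coin as possible, then repeat with the remainder.
90 = 3×25 + 1×10 + 1×5
Total coins = 3 + 1 + 1 = 5

5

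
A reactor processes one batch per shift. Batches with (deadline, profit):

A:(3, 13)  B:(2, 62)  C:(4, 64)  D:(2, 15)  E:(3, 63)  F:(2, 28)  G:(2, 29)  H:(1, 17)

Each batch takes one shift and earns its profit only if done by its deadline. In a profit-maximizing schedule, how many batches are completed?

4

Sort by profit descending; place each in the latest free slot ≤ its deadline.
By profit: C(d4,64), E(d3,63), B(d2,62), G(d2,29), F(d2,28), H(d1,17), D(d2,15), A(d3,13)
C→slot 4; E→slot 3; B→slot 2; G→slot 1; F skipped; H skipped; D skipped; A skipped.
4 of 8 scheduled.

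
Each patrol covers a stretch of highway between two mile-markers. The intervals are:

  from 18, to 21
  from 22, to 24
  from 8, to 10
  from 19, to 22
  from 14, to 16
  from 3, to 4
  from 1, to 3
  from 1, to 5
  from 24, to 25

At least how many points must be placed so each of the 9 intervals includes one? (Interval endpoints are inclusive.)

Sort by right endpoint; whenever an interval is uncovered, place a point at its right end.
Sorted: [1,3] [3,4] [1,5] [8,10] [14,16] [18,21] [19,22] [22,24] [24,25]
{[1,3],[3,4],[1,5]} hit by 3; {[8,10]} hit by 10; {[14,16]} hit by 16; {[18,21],[19,22]} hit by 21; {[22,24],[24,25]} hit by 24.
Points: 3, 10, 16, 21, 24 (5 total).

5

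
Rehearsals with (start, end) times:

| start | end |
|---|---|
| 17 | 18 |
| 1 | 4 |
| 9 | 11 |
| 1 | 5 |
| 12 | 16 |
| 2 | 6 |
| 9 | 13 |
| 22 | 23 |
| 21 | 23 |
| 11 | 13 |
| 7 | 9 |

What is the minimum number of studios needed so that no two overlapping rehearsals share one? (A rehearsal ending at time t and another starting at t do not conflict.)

Count concurrent intervals with a sweep; the peak is the room count.
Events (time:±→running): 1:+→1 1:+→2 2:+→3 … peak 3.

3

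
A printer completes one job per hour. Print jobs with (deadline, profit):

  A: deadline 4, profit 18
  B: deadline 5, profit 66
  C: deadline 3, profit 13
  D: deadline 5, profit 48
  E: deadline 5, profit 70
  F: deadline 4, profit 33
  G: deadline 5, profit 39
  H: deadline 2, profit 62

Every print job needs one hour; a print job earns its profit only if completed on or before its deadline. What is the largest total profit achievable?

285

Sort by profit descending; place each in the latest free slot ≤ its deadline.
Profit order: E=70 B=66 H=62 D=48 G=39 F=33 A=18 C=13
Assign: E→slot 5, B→slot 4, H→slot 2, D→slot 3, G→slot 1, F skipped, A skipped, C skipped.
Slots: [1:G] [2:H] [3:D] [4:B] [5:E]
Profit = 39 + 62 + 48 + 66 + 70 = 285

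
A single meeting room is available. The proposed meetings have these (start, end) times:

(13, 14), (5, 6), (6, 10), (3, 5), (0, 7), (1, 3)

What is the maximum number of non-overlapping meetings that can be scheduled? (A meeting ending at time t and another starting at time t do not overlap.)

Sort by end time and greedily take each interval whose start is ≥ the last chosen end.
Sorted by end: (1,3)  (3,5)  (5,6)  (0,7)  (6,10)  (13,14)
take (1,3); take (3,5); take (5,6); take (6,10); take (13,14).
Selected 5 meetings.

5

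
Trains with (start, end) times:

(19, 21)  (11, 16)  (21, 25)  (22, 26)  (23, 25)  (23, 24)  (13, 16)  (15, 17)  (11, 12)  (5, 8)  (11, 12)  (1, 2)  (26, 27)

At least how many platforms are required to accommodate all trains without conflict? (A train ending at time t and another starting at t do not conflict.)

The answer is the maximum number of intervals overlapping at any instant.
starts: [1, 5, 11, 11, 11, 13, 15, 19, 21, 22, 23, 23, 26]
ends:   [2, 8, 12, 12, 16, 16, 17, 21, 24, 25, 25, 26, 27]
s1→1 e2→0 s5→1 e8→0 s11→1 s11→2 s11→3 e12→2 e12→1 s13→2 s15→3 e16→2 e16→1 e17→0 s19→1 e21→0 s21→1 s22→2 s23→3 s23→4  — peak 4.

4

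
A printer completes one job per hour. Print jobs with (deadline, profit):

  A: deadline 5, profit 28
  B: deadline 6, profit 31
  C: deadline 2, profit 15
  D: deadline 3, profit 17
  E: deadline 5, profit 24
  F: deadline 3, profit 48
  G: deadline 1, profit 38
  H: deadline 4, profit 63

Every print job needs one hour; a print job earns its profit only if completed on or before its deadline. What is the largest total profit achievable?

Sort by profit descending; place each in the latest free slot ≤ its deadline.
By profit: H(d4,63), F(d3,48), G(d1,38), B(d6,31), A(d5,28), E(d5,24), D(d3,17), C(d2,15)
H→slot 4; F→slot 3; G→slot 1; B→slot 6; A→slot 5; E→slot 2; D skipped; C skipped.
Profit = 38 + 24 + 48 + 63 + 28 + 31 = 232

232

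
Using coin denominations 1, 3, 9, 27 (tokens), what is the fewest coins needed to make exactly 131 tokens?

Greedy: take as many of the largest coin as possible, then repeat with the remainder.
131 − 4×27→23 − 2×9→5 − 1×3→2 − 2×1→0
Total coins = 4 + 2 + 1 + 2 = 9

9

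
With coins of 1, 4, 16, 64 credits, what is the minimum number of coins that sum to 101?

Use the largest denomination that fits, subtract, and repeat.
101 = 1×64 + 2×16 + 1×4 + 1×1
Total coins = 1 + 2 + 1 + 1 = 5

5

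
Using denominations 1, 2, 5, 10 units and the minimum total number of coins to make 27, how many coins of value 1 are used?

Use the largest denomination that fits, subtract, and repeat.
27 − 2×10→7 − 1×5→2 − 1×2→0
Count of 1: 0

0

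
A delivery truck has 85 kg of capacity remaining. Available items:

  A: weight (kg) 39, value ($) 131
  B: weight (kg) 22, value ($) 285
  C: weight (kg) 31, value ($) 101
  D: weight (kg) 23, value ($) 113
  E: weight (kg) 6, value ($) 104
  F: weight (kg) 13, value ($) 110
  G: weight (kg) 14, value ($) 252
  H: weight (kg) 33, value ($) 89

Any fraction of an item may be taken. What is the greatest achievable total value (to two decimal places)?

Sort by value per unit weight and fill in that order.
Order: G (252/14=18.00) > E (104/6=17.33) > B (285/22=12.95) > F (110/13=8.46) > D (113/23=4.91) > A (131/39=3.36) > C (101/31=3.26) > H (89/33=2.70)
Fill: take G (14 @ 252) → take E (6 @ 104) → take B (22 @ 285) → take F (13 @ 110) → take D (23 @ 113) → take 7/39 of A → 23.51; 85/85 used.
Total value = 887.51

887.51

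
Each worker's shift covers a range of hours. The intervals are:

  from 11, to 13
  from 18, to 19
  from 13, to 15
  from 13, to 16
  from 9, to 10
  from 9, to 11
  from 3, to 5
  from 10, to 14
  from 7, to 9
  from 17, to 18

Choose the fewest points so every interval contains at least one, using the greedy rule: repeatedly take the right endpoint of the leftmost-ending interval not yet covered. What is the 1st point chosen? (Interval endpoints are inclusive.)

5

Process intervals by earliest right end; each time one isn't hit yet, stab at its right endpoint.
By right end: [3,5]  [7,9]  [9,10]  [9,11]  [11,13]  [10,14]  [13,15]  [13,16]  [17,18]  [18,19]
[3,5] uncovered → point at 5; [7,9] uncovered → point at 9; [11,13] uncovered → point at 13; [17,18] uncovered → point at 18.
Points: 5, 9, 13, 18 (4 total).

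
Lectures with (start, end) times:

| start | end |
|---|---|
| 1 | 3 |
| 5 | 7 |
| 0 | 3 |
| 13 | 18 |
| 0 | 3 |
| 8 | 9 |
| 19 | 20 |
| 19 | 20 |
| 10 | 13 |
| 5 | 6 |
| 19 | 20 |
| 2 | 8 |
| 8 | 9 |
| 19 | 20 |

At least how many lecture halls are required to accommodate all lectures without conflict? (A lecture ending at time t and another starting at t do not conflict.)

4

starts: [0, 0, 1, 2, 5, 5, 8, 8, 10, 13, 19, 19, 19, 19]
ends:   [3, 3, 3, 6, 7, 8, 9, 9, 13, 18, 20, 20, 20, 20]
s0→1 s0→2 s1→3 s2→4  — peak 4.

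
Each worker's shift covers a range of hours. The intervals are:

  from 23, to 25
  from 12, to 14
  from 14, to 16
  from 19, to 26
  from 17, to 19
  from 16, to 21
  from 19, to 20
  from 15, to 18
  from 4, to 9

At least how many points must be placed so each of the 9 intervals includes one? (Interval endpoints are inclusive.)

5

By right end: [4,9]  [12,14]  [14,16]  [15,18]  [17,19]  [19,20]  [16,21]  [23,25]  [19,26]
[4,9] uncovered → point at 9; [12,14] uncovered → point at 14; [15,18] uncovered → point at 18; [19,20] uncovered → point at 20; [23,25] uncovered → point at 25.
Points: 9, 14, 18, 20, 25 (5 total).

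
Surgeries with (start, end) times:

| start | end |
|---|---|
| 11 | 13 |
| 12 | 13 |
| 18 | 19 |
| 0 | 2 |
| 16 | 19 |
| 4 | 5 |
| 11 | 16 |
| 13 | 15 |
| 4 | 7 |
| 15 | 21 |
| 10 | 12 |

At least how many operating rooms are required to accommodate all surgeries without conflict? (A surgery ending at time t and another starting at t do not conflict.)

3

The answer is the maximum number of intervals overlapping at any instant.
starts: [0, 4, 4, 10, 11, 11, 12, 13, 15, 16, 18]
ends:   [2, 5, 7, 12, 13, 13, 15, 16, 19, 19, 21]
s0→1 e2→0 s4→1 s4→2 e5→1 e7→0 s10→1 s11→2 s11→3  — peak 3.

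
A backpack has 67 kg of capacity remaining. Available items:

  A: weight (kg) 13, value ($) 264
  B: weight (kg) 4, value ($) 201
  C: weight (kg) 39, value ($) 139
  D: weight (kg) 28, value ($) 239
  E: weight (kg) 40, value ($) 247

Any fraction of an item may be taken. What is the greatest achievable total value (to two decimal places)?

839.85

Ratios (sorted): B 50.25, A 20.31, D 8.54, E 6.17, C 3.56
take B (4 @ 201); take A (13 @ 264); take D (28 @ 239); take 22/40 of E → 135.85. Capacity used 67/67.
Total value = 839.85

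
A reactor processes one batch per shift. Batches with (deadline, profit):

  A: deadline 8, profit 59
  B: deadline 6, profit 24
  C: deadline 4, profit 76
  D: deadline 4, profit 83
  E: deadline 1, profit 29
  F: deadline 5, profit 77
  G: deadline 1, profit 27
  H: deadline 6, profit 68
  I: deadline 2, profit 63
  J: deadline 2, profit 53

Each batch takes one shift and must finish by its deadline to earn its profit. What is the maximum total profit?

479

By profit: D(d4,83), F(d5,77), C(d4,76), H(d6,68), I(d2,63), A(d8,59), J(d2,53), E(d1,29), G(d1,27), B(d6,24)
D→slot 4; F→slot 5; C→slot 3; H→slot 6; I→slot 2; A→slot 8; J→slot 1; E skipped; G skipped; B skipped.
Profit = 53 + 63 + 76 + 83 + 77 + 68 + 59 = 479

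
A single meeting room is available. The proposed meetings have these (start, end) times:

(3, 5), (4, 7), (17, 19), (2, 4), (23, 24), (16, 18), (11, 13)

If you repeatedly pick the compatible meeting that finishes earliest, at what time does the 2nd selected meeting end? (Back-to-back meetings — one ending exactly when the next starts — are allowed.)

7

Greedy by earliest finish: after sorting by end time, pick each interval compatible with the last pick.
By end time: (2,4), (3,5), (4,7), (11,13), (16,18), (17,19), (23,24).
Pick (2,4); next start ≥ 4 → (4,7); next start ≥ 7 → (11,13); next start ≥ 13 → (16,18); next start ≥ 18 → (23,24).
Selected: (2,4) (4,7) (11,13) (16,18) (23,24)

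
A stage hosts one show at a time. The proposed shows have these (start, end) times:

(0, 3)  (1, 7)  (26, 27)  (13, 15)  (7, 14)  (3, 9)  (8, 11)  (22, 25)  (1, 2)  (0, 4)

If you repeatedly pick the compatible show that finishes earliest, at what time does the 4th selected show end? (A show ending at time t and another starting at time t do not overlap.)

25

By end time: (1,2), (0,3), (0,4), (1,7), (3,9), (8,11), (7,14), (13,15), (22,25), (26,27).
Pick (1,2); next start ≥ 2 → (3,9); next start ≥ 9 → (13,15); next start ≥ 15 → (22,25); next start ≥ 25 → (26,27).
Selected: (1,2) (3,9) (13,15) (22,25) (26,27)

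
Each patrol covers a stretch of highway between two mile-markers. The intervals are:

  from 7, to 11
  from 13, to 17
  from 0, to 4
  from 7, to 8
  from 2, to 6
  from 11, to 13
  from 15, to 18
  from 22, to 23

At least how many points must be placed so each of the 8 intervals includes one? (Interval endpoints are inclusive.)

Sort by right endpoint; whenever an interval is uncovered, place a point at its right end.
By right end: [0,4]  [2,6]  [7,8]  [7,11]  [11,13]  [13,17]  [15,18]  [22,23]
[0,4] uncovered → point at 4; [7,8] uncovered → point at 8; [11,13] uncovered → point at 13; [15,18] uncovered → point at 18; [22,23] uncovered → point at 23.
Points: 4, 8, 13, 18, 23 (5 total).

5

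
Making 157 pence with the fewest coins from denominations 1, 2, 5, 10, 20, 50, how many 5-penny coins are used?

1

157 − 3×50→7 − 1×5→2 − 1×2→0
Count of 5: 1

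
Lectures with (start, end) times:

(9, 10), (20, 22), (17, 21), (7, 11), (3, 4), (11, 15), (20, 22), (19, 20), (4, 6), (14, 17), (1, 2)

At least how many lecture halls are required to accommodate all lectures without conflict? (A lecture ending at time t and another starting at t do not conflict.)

starts: [1, 3, 4, 7, 9, 11, 14, 17, 19, 20, 20]
ends:   [2, 4, 6, 10, 11, 15, 17, 20, 21, 22, 22]
s1→1 e2→0 s3→1 e4→0 s4→1 e6→0 s7→1 s9→2 e10→1 e11→0 s11→1 s14→2 e15→1 e17→0 s17→1 s19→2 e20→1 s20→2 s20→3  — peak 3.

3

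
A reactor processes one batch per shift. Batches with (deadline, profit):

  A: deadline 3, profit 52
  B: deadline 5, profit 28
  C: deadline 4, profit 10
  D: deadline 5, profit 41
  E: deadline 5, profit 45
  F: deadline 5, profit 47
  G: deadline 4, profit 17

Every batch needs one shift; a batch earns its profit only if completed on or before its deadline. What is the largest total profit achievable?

213

Profit order: A=52 F=47 E=45 D=41 B=28 G=17 C=10
Assign: A→slot 3, F→slot 5, E→slot 4, D→slot 2, B→slot 1, G skipped, C skipped.
Slots: [1:B] [2:D] [3:A] [4:E] [5:F]
Profit = 28 + 41 + 52 + 45 + 47 = 213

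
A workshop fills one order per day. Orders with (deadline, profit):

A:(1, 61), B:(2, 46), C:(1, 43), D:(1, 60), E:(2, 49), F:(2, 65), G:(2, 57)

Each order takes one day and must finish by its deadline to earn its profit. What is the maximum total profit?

126

Take jobs in profit order; each goes to the latest open slot no later than its deadline.
Profit order: F=65 A=61 D=60 G=57 E=49 B=46 C=43
Assign: F→slot 2, A→slot 1, D skipped, G skipped, E skipped, B skipped, C skipped.
Slots: [1:A] [2:F]
Profit = 61 + 65 = 126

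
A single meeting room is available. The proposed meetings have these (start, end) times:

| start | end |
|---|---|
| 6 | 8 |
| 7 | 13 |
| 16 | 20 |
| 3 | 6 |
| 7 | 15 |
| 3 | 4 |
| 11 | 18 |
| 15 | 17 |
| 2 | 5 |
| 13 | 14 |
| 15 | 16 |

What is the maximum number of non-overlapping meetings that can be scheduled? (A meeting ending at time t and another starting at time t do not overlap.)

5

By end time: (3,4), (2,5), (3,6), (6,8), (7,13), (13,14), (7,15), (15,16), (15,17), (11,18), (16,20).
Pick (3,4); next start ≥ 4 → (6,8); next start ≥ 8 → (13,14); next start ≥ 14 → (15,16); next start ≥ 16 → (16,20).
Selected 5 meetings.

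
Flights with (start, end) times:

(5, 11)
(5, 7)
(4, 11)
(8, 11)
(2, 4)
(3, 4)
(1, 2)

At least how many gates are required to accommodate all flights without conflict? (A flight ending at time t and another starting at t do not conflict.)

3

The answer is the maximum number of intervals overlapping at any instant.
starts: [1, 2, 3, 4, 5, 5, 8]
ends:   [2, 4, 4, 7, 11, 11, 11]
s1→1 e2→0 s2→1 s3→2 e4→1 e4→0 s4→1 s5→2 s5→3  — peak 3.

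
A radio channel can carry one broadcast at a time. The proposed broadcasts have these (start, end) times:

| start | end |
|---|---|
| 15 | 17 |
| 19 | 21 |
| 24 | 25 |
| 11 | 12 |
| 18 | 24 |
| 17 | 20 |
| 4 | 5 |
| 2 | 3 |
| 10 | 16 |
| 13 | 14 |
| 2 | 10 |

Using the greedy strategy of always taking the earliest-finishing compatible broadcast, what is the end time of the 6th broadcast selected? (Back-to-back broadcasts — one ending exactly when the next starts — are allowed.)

By end time: (2,3), (4,5), (2,10), (11,12), (13,14), (10,16), (15,17), (17,20), (19,21), (18,24), (24,25).
Pick (2,3); next start ≥ 3 → (4,5); next start ≥ 5 → (11,12); next start ≥ 12 → (13,14); next start ≥ 14 → (15,17); next start ≥ 17 → (17,20); next start ≥ 20 → (24,25).
Selected: (2,3) (4,5) (11,12) (13,14) (15,17) (17,20) (24,25)

20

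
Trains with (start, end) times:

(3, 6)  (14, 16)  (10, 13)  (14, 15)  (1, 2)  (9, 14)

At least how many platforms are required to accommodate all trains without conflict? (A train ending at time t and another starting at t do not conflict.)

2

Events (time:±→running): 1:+→1 2:-→0 3:+→1 6:-→0 9:+→1 10:+→2 … peak 2.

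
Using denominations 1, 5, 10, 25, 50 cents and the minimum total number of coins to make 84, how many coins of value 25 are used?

1

Greedy: take as many of the largest coin as possible, then repeat with the remainder.
84 = 1×50 + 1×25 + 1×5 + 4×1
Count of 25: 1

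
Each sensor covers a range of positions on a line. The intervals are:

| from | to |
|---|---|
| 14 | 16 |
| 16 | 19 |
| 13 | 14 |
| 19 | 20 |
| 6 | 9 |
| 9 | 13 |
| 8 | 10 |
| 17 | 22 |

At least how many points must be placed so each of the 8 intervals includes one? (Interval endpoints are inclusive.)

Sort by right endpoint; whenever an interval is uncovered, place a point at its right end.
By right end: [6,9]  [8,10]  [9,13]  [13,14]  [14,16]  [16,19]  [19,20]  [17,22]
[6,9] uncovered → point at 9; [13,14] uncovered → point at 14; [16,19] uncovered → point at 19.
Points: 9, 14, 19 (3 total).

3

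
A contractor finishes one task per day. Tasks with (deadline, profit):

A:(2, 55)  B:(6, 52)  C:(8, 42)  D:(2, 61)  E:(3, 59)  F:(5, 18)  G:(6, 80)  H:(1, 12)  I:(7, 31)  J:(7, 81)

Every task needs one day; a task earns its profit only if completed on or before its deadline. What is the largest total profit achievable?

461

Sort by profit descending; place each in the latest free slot ≤ its deadline.
Profit order: J=81 G=80 D=61 E=59 A=55 B=52 C=42 I=31 F=18 H=12
Assign: J→slot 7, G→slot 6, D→slot 2, E→slot 3, A→slot 1, B→slot 5, C→slot 8, I→slot 4, F skipped, H skipped.
Slots: [1:A] [2:D] [3:E] [4:I] [5:B] [6:G] [7:J] [8:C]
Profit = 55 + 61 + 59 + 31 + 52 + 80 + 81 + 42 = 461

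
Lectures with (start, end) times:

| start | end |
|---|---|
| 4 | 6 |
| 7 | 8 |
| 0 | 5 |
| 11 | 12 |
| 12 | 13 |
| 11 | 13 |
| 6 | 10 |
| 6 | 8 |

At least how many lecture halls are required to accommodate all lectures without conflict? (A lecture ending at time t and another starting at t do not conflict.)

3

The answer is the maximum number of intervals overlapping at any instant.
starts: [0, 4, 6, 6, 7, 11, 11, 12]
ends:   [5, 6, 8, 8, 10, 12, 13, 13]
s0→1 s4→2 e5→1 e6→0 s6→1 s6→2 s7→3  — peak 3.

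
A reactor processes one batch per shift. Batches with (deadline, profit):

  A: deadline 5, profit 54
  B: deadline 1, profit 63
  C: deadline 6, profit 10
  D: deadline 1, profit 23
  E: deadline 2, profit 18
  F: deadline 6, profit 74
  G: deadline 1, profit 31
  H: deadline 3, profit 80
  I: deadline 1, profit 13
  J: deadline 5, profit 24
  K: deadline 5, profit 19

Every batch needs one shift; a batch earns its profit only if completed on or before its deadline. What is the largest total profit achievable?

Take jobs in profit order; each goes to the latest open slot no later than its deadline.
By profit: H(d3,80), F(d6,74), B(d1,63), A(d5,54), G(d1,31), J(d5,24), D(d1,23), K(d5,19), E(d2,18), I(d1,13), C(d6,10)
H→slot 3; F→slot 6; B→slot 1; A→slot 5; G skipped; J→slot 4; D skipped; K→slot 2; E skipped; I skipped; C skipped.
Profit = 63 + 19 + 80 + 24 + 54 + 74 = 314

314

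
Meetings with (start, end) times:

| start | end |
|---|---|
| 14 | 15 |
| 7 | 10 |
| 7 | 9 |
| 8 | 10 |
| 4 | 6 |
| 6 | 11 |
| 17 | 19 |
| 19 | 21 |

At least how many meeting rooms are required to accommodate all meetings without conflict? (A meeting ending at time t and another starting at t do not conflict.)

4

Events (time:±→running): 4:+→1 6:-→0 6:+→1 7:+→2 7:+→3 8:+→4 … peak 4.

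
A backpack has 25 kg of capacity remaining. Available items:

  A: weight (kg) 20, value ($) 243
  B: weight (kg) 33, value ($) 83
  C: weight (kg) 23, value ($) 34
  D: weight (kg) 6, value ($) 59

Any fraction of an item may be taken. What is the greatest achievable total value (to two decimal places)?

292.17

Sort by value per unit weight and fill in that order.
Ratios (sorted): A 12.15, D 9.83, B 2.52, C 1.48
take A (20 @ 243); take 5/6 of D → 49.17. Capacity used 25/25.
Total value = 292.17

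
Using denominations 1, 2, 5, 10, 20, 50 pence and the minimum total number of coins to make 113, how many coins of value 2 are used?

113 = 2×50 + 1×10 + 1×2 + 1×1
Count of 2: 1

1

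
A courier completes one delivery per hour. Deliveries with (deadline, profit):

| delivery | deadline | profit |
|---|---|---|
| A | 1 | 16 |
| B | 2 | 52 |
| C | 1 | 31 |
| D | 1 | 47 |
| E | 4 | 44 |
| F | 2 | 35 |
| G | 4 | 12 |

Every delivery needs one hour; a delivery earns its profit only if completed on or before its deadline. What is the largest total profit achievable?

155

Take jobs in profit order; each goes to the latest open slot no later than its deadline.
Profit order: B=52 D=47 E=44 F=35 C=31 A=16 G=12
Assign: B→slot 2, D→slot 1, E→slot 4, F skipped, C skipped, A skipped, G→slot 3.
Slots: [1:D] [2:B] [3:G] [4:E]
Profit = 47 + 52 + 12 + 44 = 155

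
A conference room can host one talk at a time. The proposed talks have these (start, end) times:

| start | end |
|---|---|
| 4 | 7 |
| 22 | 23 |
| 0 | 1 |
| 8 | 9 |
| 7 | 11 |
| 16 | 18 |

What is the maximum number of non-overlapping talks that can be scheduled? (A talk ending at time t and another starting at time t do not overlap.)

By end time: (0,1), (4,7), (8,9), (7,11), (16,18), (22,23).
Pick (0,1); next start ≥ 1 → (4,7); next start ≥ 7 → (8,9); next start ≥ 9 → (16,18); next start ≥ 18 → (22,23).
Selected 5 talks.

5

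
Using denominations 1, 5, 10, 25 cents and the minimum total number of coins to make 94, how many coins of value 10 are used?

1

Greedy: take as many of the largest coin as possible, then repeat with the remainder.
94 = 3×25 + 1×10 + 1×5 + 4×1
Count of 10: 1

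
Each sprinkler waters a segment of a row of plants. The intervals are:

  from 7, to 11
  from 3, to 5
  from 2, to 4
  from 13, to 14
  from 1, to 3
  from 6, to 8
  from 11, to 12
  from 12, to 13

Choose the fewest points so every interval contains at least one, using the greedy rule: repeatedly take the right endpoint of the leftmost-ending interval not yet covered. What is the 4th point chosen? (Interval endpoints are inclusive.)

Sorted: [1,3] [2,4] [3,5] [6,8] [7,11] [11,12] [12,13] [13,14]
{[1,3],[2,4],[3,5]} hit by 3; {[6,8],[7,11]} hit by 8; {[11,12],[12,13]} hit by 12; {[13,14]} hit by 14.
Points: 3, 8, 12, 14 (4 total).

14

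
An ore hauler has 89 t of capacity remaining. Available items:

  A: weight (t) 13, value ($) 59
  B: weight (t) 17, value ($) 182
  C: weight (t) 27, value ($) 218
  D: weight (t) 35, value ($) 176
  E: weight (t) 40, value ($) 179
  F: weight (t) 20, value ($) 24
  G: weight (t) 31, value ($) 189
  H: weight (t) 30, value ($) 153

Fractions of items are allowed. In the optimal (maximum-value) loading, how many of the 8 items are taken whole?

Greedy by value/weight ratio, highest first.
Ratios (sorted): B 10.71, C 8.07, G 6.10, H 5.10, D 5.03, A 4.54, E 4.47, F 1.20
take B (17 @ 182); take C (27 @ 218); take G (31 @ 189); take 14/30 of H → 71.40. Capacity used 89/89.
3 item(s) taken whole; one partial (take 14/30 of H).

3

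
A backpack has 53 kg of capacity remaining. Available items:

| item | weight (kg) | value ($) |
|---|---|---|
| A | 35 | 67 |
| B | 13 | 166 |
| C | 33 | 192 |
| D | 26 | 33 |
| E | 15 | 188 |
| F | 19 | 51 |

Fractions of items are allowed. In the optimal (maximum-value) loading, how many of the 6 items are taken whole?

2

Ratios (sorted): B 12.77, E 12.53, C 5.82, F 2.68, A 1.91, D 1.27
take B (13 @ 166); take E (15 @ 188); take 25/33 of C → 145.45. Capacity used 53/53.
2 item(s) taken whole; one partial (take 25/33 of C).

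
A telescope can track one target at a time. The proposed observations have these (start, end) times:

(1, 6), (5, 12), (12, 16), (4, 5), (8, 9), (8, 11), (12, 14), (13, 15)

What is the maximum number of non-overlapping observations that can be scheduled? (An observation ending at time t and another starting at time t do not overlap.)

3

Order by finish time; keep every interval that doesn't clash with the previous kept one.
By end time: (4,5), (1,6), (8,9), (8,11), (5,12), (12,14), (13,15), (12,16).
Pick (4,5); next start ≥ 5 → (8,9); next start ≥ 9 → (12,14).
Selected 3 observations.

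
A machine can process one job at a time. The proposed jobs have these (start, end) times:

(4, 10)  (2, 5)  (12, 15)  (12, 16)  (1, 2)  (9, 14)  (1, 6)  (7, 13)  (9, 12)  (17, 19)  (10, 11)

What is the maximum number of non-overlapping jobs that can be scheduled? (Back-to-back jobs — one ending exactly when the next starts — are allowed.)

Order by finish time; keep every interval that doesn't clash with the previous kept one.
Sorted by end: (1,2)  (2,5)  (1,6)  (4,10)  (10,11)  (9,12)  (7,13)  (9,14)  (12,15)  (12,16)  (17,19)
take (1,2); take (2,5); skip (4,10); take (10,11); take (12,15); skip (12,16); take (17,19).
Selected 5 jobs.

5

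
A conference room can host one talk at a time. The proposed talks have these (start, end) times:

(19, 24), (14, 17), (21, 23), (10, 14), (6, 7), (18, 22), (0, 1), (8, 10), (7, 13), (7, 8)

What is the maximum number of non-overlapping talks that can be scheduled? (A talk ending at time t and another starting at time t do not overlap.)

Order by finish time; keep every interval that doesn't clash with the previous kept one.
Sorted by end: (0,1)  (6,7)  (7,8)  (8,10)  (7,13)  (10,14)  (14,17)  (18,22)  (21,23)  (19,24)
take (0,1); take (6,7); take (7,8); take (8,10); take (10,14); take (14,17); take (18,22); skip (21,23); skip (19,24).
Selected 7 talks.

7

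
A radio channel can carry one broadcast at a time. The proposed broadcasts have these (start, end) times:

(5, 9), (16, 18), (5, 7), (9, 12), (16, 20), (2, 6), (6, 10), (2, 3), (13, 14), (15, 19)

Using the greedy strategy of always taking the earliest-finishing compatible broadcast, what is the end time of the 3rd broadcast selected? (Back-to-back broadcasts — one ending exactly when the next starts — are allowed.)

Order by finish time; keep every interval that doesn't clash with the previous kept one.
By end time: (2,3), (2,6), (5,7), (5,9), (6,10), (9,12), (13,14), (16,18), (15,19), (16,20).
Pick (2,3); next start ≥ 3 → (5,7); next start ≥ 7 → (9,12); next start ≥ 12 → (13,14); next start ≥ 14 → (16,18).
Selected: (2,3) (5,7) (9,12) (13,14) (16,18)

12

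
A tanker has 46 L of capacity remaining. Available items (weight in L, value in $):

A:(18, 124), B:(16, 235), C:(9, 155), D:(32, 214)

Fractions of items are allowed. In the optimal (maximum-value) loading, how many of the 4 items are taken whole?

Ratios (sorted): C 17.22, B 14.69, A 6.89, D 6.69
take C (9 @ 155); take B (16 @ 235); take A (18 @ 124); take 3/32 of D → 20.06. Capacity used 46/46.
3 item(s) taken whole; one partial (take 3/32 of D).

3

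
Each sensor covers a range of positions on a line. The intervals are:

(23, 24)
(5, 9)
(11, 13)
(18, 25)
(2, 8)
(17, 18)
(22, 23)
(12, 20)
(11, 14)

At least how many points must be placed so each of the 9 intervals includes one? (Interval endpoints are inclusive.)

4

Sorted: [2,8] [5,9] [11,13] [11,14] [17,18] [12,20] [22,23] [23,24] [18,25]
{[2,8],[5,9]} hit by 8; {[11,13],[11,14]} hit by 13; {[17,18],[12,20]} hit by 18; {[22,23],[23,24],[18,25]} hit by 23.
Points: 8, 13, 18, 23 (4 total).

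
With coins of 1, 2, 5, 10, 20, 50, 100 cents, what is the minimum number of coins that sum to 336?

Greedy: take as many of the largest coin as possible, then repeat with the remainder.
336 − 3×100→36 − 1×20→16 − 1×10→6 − 1×5→1 − 1×1→0
Total coins = 3 + 1 + 1 + 1 + 1 = 7

7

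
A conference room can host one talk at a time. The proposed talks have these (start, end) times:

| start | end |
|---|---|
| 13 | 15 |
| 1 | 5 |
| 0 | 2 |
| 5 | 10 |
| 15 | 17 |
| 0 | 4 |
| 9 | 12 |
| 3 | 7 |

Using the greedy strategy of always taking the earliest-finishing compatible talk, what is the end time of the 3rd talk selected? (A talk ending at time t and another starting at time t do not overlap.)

Greedy by earliest finish: after sorting by end time, pick each interval compatible with the last pick.
Sorted by end: (0,2)  (0,4)  (1,5)  (3,7)  (5,10)  (9,12)  (13,15)  (15,17)
take (0,2); skip (0,4); take (3,7); skip (5,10); take (9,12); take (13,15); take (15,17).
Selected: (0,2) (3,7) (9,12) (13,15) (15,17)

12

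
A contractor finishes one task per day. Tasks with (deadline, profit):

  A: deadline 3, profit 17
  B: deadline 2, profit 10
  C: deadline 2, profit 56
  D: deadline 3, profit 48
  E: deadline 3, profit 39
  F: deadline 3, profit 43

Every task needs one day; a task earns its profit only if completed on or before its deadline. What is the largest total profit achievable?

147

Sort by profit descending; place each in the latest free slot ≤ its deadline.
Profit order: C=56 D=48 F=43 E=39 A=17 B=10
Assign: C→slot 2, D→slot 3, F→slot 1, E skipped, A skipped, B skipped.
Slots: [1:F] [2:C] [3:D]
Profit = 43 + 56 + 48 = 147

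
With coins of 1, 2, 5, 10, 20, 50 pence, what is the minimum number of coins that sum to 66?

4

Use the largest denomination that fits, subtract, and repeat.
66 = 1×50 + 1×10 + 1×5 + 1×1
Total coins = 1 + 1 + 1 + 1 = 4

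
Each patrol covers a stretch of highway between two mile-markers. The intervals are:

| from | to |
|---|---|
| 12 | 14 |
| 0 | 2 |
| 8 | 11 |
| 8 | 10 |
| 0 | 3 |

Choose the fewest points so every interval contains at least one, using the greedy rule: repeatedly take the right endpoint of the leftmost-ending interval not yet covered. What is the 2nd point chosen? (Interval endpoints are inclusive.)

10

Sort by right endpoint; whenever an interval is uncovered, place a point at its right end.
Sorted: [0,2] [0,3] [8,10] [8,11] [12,14]
{[0,2],[0,3]} hit by 2; {[8,10],[8,11]} hit by 10; {[12,14]} hit by 14.
Points: 2, 10, 14 (3 total).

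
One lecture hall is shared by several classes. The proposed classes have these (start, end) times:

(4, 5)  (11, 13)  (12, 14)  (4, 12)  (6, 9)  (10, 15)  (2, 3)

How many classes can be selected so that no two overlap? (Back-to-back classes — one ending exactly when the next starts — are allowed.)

Sort by end time and greedily take each interval whose start is ≥ the last chosen end.
Sorted by end: (2,3)  (4,5)  (6,9)  (4,12)  (11,13)  (12,14)  (10,15)
take (2,3); take (4,5); take (6,9); take (11,13); skip (10,15).
Selected 4 classes.

4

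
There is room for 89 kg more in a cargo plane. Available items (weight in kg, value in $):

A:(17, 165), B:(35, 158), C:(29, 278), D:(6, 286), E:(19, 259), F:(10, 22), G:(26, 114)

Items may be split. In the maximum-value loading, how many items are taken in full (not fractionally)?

4

Order: D (286/6=47.67) > E (259/19=13.63) > A (165/17=9.71) > C (278/29=9.59) > B (158/35=4.51) > G (114/26=4.38) > F (22/10=2.20)
Fill: take D (6 @ 286) → take E (19 @ 259) → take A (17 @ 165) → take C (29 @ 278) → take 18/35 of B → 81.26; 89/89 used.
4 item(s) taken whole; one partial (take 18/35 of B).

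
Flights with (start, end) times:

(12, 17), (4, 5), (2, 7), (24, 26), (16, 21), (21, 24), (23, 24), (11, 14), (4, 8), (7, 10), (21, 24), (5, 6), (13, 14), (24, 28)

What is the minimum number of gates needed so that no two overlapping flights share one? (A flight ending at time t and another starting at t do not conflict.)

3

Events (time:±→running): 2:+→1 4:+→2 4:+→3 … peak 3.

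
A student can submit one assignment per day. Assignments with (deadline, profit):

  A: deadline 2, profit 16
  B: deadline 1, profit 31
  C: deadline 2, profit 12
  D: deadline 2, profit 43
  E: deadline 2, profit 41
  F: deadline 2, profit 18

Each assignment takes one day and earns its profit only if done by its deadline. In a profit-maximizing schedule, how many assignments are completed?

2

Sort by profit descending; place each in the latest free slot ≤ its deadline.
By profit: D(d2,43), E(d2,41), B(d1,31), F(d2,18), A(d2,16), C(d2,12)
D→slot 2; E→slot 1; B skipped; F skipped; A skipped; C skipped.
2 of 6 scheduled.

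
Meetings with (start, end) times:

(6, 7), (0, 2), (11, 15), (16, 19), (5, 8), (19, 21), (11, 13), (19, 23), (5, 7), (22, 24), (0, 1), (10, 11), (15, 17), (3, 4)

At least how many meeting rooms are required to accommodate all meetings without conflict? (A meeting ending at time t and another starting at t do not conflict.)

3

starts: [0, 0, 3, 5, 5, 6, 10, 11, 11, 15, 16, 19, 19, 22]
ends:   [1, 2, 4, 7, 7, 8, 11, 13, 15, 17, 19, 21, 23, 24]
s0→1 s0→2 e1→1 e2→0 s3→1 e4→0 s5→1 s5→2 s6→3  — peak 3.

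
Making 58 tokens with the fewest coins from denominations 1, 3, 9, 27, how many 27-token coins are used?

58 = 2×27 + 1×3 + 1×1
Count of 27: 2

2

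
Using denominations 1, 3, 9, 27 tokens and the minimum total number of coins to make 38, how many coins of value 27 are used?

1

38 − 1×27→11 − 1×9→2 − 2×1→0
Count of 27: 1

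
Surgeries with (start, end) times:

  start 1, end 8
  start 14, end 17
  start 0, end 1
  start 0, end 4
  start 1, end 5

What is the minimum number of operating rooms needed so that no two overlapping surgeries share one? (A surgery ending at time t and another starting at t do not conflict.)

3

Count concurrent intervals with a sweep; the peak is the room count.
Events (time:±→running): 0:+→1 0:+→2 1:-→1 1:+→2 1:+→3 … peak 3.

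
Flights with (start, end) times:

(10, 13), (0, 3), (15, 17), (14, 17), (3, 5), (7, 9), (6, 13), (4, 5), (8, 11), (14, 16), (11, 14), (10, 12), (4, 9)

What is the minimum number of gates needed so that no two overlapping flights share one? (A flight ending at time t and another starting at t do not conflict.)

Events (time:±→running): 0:+→1 3:-→0 3:+→1 4:+→2 4:+→3 5:-→2 5:-→1 6:+→2 7:+→3 8:+→4 … peak 4.

4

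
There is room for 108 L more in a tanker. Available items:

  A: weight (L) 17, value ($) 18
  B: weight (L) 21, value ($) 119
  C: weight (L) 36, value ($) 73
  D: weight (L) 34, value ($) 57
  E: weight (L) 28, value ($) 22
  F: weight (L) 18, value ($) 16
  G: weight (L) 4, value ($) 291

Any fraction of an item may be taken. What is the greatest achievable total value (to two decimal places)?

553.76

Sort by value per unit weight and fill in that order.
Order: G (291/4=72.75) > B (119/21=5.67) > C (73/36=2.03) > D (57/34=1.68) > A (18/17=1.06) > F (16/18=0.89) > E (22/28=0.79)
Fill: take G (4 @ 291) → take B (21 @ 119) → take C (36 @ 73) → take D (34 @ 57) → take 13/17 of A → 13.76; 108/108 used.
Total value = 553.76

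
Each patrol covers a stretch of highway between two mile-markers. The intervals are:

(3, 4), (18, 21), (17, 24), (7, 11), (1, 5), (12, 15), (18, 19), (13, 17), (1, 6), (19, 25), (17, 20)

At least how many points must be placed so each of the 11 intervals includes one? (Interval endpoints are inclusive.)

By right end: [3,4]  [1,5]  [1,6]  [7,11]  [12,15]  [13,17]  [18,19]  [17,20]  [18,21]  [17,24]  [19,25]
[3,4] uncovered → point at 4; [7,11] uncovered → point at 11; [12,15] uncovered → point at 15; [18,19] uncovered → point at 19.
Points: 4, 11, 15, 19 (4 total).

4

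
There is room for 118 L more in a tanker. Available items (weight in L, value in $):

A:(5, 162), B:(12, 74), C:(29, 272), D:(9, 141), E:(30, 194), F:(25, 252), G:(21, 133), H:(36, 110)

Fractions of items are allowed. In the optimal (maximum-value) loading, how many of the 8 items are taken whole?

5

Ratios (sorted): A 32.40, D 15.67, F 10.08, C 9.38, E 6.47, G 6.33, B 6.17, H 3.06
take A (5 @ 162); take D (9 @ 141); take F (25 @ 252); take C (29 @ 272); take E (30 @ 194); take 20/21 of G → 126.67. Capacity used 118/118.
5 item(s) taken whole; one partial (take 20/21 of G).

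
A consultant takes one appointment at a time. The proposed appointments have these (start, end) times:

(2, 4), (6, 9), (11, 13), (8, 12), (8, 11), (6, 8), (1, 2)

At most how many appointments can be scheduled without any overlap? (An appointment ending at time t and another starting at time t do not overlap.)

5

Greedy by earliest finish: after sorting by end time, pick each interval compatible with the last pick.
By end time: (1,2), (2,4), (6,8), (6,9), (8,11), (8,12), (11,13).
Pick (1,2); next start ≥ 2 → (2,4); next start ≥ 4 → (6,8); next start ≥ 8 → (8,11); next start ≥ 11 → (11,13).
Selected 5 appointments.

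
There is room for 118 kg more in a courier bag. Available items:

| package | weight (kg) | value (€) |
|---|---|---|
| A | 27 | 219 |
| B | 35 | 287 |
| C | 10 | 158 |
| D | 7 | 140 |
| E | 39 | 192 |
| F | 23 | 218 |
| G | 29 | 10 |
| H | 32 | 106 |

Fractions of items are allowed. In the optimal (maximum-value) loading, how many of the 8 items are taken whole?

5

Greedy by value/weight ratio, highest first.
Order: D (140/7=20.00) > C (158/10=15.80) > F (218/23=9.48) > B (287/35=8.20) > A (219/27=8.11) > E (192/39=4.92) > H (106/32=3.31) > G (10/29=0.34)
Fill: take D (7 @ 140) → take C (10 @ 158) → take F (23 @ 218) → take B (35 @ 287) → take A (27 @ 219) → take 16/39 of E → 78.77; 118/118 used.
5 item(s) taken whole; one partial (take 16/39 of E).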